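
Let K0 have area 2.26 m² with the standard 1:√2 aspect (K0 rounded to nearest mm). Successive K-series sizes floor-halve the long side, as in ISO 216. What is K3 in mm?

447 × 632 mm

Let K0's short side be w mm. w · w√2 = 2.26 m² = 2,260,000 mm², so w ≈ 1264.1 mm and w√2 ≈ 1787.8 mm → K0 = 1264 × 1788 mm.
K1: ⌊1788/2⌋ × 1264 = 894 × 1264 mm
K2: ⌊1264/2⌋ × 894 = 632 × 894 mm
K3: ⌊894/2⌋ × 632 = 447 × 632 mm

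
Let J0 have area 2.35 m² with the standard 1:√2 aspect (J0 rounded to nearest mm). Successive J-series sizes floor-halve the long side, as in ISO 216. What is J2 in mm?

644 × 911 mm

Let J0's short side be w mm. w · w√2 = 2.35 m² = 2,350,000 mm², so w ≈ 1289.1 mm and w√2 ≈ 1823.0 mm → J0 = 1289 × 1823 mm.
J1: ⌊1823/2⌋ × 1289 = 911 × 1289 mm
J2: ⌊1289/2⌋ × 911 = 644 × 911 mm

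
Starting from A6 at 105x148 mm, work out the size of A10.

A7: ⌊148/2⌋ × 105 = 74 × 105 mm
A8: ⌊105/2⌋ × 74 = 52 × 74 mm
A9: ⌊74/2⌋ × 52 = 37 × 52 mm
A10: ⌊52/2⌋ × 37 = 26 × 37 mm

26 × 37 mm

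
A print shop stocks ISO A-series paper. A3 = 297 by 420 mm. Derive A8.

A4: ⌊420/2⌋ × 297 = 210 × 297 mm
A5: ⌊297/2⌋ × 210 = 148 × 210 mm
A6: ⌊210/2⌋ × 148 = 105 × 148 mm
A7: ⌊148/2⌋ × 105 = 74 × 105 mm
A8: ⌊105/2⌋ × 74 = 52 × 74 mm

52 × 74 mm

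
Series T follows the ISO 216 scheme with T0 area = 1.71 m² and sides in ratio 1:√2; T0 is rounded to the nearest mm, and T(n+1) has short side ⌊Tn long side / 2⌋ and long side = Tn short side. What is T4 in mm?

275 × 388 mm

Let T0's short side be w mm. w · w√2 = 1.71 m² = 1,710,000 mm², so w ≈ 1099.6 mm and w√2 ≈ 1555.1 mm → T0 = 1100 × 1555 mm.
T1: ⌊1555/2⌋ × 1100 = 777 × 1100 mm
T2: ⌊1100/2⌋ × 777 = 550 × 777 mm
T3: ⌊777/2⌋ × 550 = 388 × 550 mm
T4: ⌊550/2⌋ × 388 = 275 × 388 mm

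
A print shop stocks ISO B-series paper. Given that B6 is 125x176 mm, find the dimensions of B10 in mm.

31 × 44 mm

B7: ⌊176/2⌋ × 125 = 88 × 125 mm
B8: ⌊125/2⌋ × 88 = 62 × 88 mm
B9: ⌊88/2⌋ × 62 = 44 × 62 mm
B10: ⌊62/2⌋ × 44 = 31 × 44 mm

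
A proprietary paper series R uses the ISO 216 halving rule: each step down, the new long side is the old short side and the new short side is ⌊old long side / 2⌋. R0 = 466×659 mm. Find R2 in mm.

233 × 329 mm

R1: ⌊659/2⌋ × 466 = 329 × 466 mm
R2: ⌊466/2⌋ × 329 = 233 × 329 mm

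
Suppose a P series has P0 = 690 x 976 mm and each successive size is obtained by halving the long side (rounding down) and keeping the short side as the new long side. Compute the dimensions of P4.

P1: ⌊976/2⌋ × 690 = 488 × 690 mm
P2: ⌊690/2⌋ × 488 = 345 × 488 mm
P3: ⌊488/2⌋ × 345 = 244 × 345 mm
P4: ⌊345/2⌋ × 244 = 172 × 244 mm

172 × 244 mm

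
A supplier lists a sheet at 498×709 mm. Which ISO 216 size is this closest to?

Aspect ratio 709/498 ≈ 1.424 — close to the ISO √2 ≈ 1.414.
In the B-series (B0 = 1000 × 1414 mm): B2 = 500 × 707 mm.
Off by 4 mm total — nearest standard size.

B2 (500 × 707 mm)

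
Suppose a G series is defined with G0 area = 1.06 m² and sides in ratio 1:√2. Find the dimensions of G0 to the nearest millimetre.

866 × 1224 mm

Let the short side be w mm. Then w · w√2 = 1.06 m² = 1,060,000 mm².
w² = 1,060,000/√2, so w ≈ 865.8 mm; long side = w√2 ≈ 1224.4 mm.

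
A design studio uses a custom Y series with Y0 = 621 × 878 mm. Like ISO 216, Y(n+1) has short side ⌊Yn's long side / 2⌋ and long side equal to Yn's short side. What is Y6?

Y1 = 439 × 621 mm (from Y0 by 1 halving).
Y2: ⌊621/2⌋ × 439 = 310 × 439 mm
Y3: ⌊439/2⌋ × 310 = 219 × 310 mm
Y4: ⌊310/2⌋ × 219 = 155 × 219 mm
Y5: ⌊219/2⌋ × 155 = 109 × 155 mm
Y6: ⌊155/2⌋ × 109 = 77 × 109 mm

77 × 109 mm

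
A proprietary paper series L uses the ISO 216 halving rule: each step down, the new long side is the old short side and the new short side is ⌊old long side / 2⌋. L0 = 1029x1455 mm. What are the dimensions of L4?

L1: ⌊1455/2⌋ × 1029 = 727 × 1029 mm
L2: ⌊1029/2⌋ × 727 = 514 × 727 mm
L3: ⌊727/2⌋ × 514 = 363 × 514 mm
L4: ⌊514/2⌋ × 363 = 257 × 363 mm

257 × 363 mm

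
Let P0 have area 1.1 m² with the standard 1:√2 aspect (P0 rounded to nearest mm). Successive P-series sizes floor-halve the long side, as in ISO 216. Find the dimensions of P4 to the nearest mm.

220 × 311 mm

Let P0's short side be w mm. w · w√2 = 1.1 m² = 1,100,000 mm², so w ≈ 881.9 mm and w√2 ≈ 1247.3 mm → P0 = 882 × 1247 mm.
P1: ⌊1247/2⌋ × 882 = 623 × 882 mm
P2: ⌊882/2⌋ × 623 = 441 × 623 mm
P3: ⌊623/2⌋ × 441 = 311 × 441 mm
P4: ⌊441/2⌋ × 311 = 220 × 311 mm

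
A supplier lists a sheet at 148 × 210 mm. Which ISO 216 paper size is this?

Aspect ratio 210/148 ≈ 1.419 — close to the ISO √2 ≈ 1.414.
In the A-series (A0 area = 1 m²): A5 = 148 × 210 mm.

A5 (148 × 210 mm)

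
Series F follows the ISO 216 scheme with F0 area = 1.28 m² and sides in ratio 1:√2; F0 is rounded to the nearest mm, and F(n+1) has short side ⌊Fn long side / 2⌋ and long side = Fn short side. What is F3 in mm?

336 × 475 mm

Let F0's short side be w mm. w · w√2 = 1.28 m² = 1,280,000 mm², so w ≈ 951.4 mm and w√2 ≈ 1345.4 mm → F0 = 951 × 1345 mm.
F1: ⌊1345/2⌋ × 951 = 672 × 951 mm
F2: ⌊951/2⌋ × 672 = 475 × 672 mm
F3: ⌊672/2⌋ × 475 = 336 × 475 mm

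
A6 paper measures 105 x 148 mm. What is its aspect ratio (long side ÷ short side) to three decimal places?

1.410

148 / 105 = 1.410
ISO 216 targets √2 ≈ 1.414; the -0.005 deviation is from mm rounding.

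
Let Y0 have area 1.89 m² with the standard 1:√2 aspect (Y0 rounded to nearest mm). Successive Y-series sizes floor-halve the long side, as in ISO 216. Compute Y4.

Let Y0's short side be w mm. w · w√2 = 1.89 m² = 1,890,000 mm², so w ≈ 1156.0 mm and w√2 ≈ 1634.9 mm → Y0 = 1156 × 1635 mm.
Y1: ⌊1635/2⌋ × 1156 = 817 × 1156 mm
Y2: ⌊1156/2⌋ × 817 = 578 × 817 mm
Y3: ⌊817/2⌋ × 578 = 408 × 578 mm
Y4: ⌊578/2⌋ × 408 = 289 × 408 mm

289 × 408 mm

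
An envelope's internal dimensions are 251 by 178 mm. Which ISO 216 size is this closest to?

Aspect ratio 251/178 ≈ 1.410 — close to the ISO √2 ≈ 1.414.
In the B-series (B0 = 1000 × 1414 mm): B5 = 176 × 250 mm.
Off by 3 mm total — nearest standard size.

B5 (176 × 250 mm)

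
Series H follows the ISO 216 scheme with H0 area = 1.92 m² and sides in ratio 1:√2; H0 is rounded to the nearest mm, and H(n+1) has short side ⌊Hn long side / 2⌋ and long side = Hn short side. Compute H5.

206 × 291 mm

Let H0's short side be w mm. w · w√2 = 1.92 m² = 1,920,000 mm², so w ≈ 1165.2 mm and w√2 ≈ 1647.8 mm → H0 = 1165 × 1648 mm.
H1: ⌊1648/2⌋ × 1165 = 824 × 1165 mm
H2: ⌊1165/2⌋ × 824 = 582 × 824 mm
H3: ⌊824/2⌋ × 582 = 412 × 582 mm
H4: ⌊582/2⌋ × 412 = 291 × 412 mm
H5: ⌊412/2⌋ × 291 = 206 × 291 mm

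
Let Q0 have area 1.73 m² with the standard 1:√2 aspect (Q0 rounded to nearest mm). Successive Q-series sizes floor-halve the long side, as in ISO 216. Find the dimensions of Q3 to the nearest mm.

391 × 553 mm

Let Q0's short side be w mm. w · w√2 = 1.73 m² = 1,730,000 mm², so w ≈ 1106.0 mm and w√2 ≈ 1564.2 mm → Q0 = 1106 × 1564 mm.
Q1: ⌊1564/2⌋ × 1106 = 782 × 1106 mm
Q2: ⌊1106/2⌋ × 782 = 553 × 782 mm
Q3: ⌊782/2⌋ × 553 = 391 × 553 mm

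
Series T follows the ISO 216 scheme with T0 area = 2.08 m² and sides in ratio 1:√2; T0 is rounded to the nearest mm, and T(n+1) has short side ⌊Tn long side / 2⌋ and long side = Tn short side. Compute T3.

428 × 606 mm

Let T0's short side be w mm. w · w√2 = 2.08 m² = 2,080,000 mm², so w ≈ 1212.8 mm and w√2 ≈ 1715.1 mm → T0 = 1213 × 1715 mm.
T1: ⌊1715/2⌋ × 1213 = 857 × 1213 mm
T2: ⌊1213/2⌋ × 857 = 606 × 857 mm
T3: ⌊857/2⌋ × 606 = 428 × 606 mm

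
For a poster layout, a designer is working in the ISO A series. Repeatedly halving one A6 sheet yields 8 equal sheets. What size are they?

8 = 2^3, so 3 halving steps.
A6 → A7 → … → A9 after 3 steps.

A9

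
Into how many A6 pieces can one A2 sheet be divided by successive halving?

16

Each ISO step halves the sheet: 1 × A2 → 2 × A3 → 4 × A4 → 8 × A5 → …
From A2 to A6 is 4 halving steps: 2^4 = 16.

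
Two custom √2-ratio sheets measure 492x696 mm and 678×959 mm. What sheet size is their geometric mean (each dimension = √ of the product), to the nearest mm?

Short side: √(492 · 678) = √333576 ≈ 577.6 → 578 mm
Long side: √(696 · 959) = √667464 ≈ 817.0 → 817 mm

578 × 817 mm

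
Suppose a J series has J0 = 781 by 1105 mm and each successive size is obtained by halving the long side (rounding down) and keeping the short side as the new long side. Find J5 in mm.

J1: ⌊1105/2⌋ × 781 = 552 × 781 mm
J2: ⌊781/2⌋ × 552 = 390 × 552 mm
J3: ⌊552/2⌋ × 390 = 276 × 390 mm
J4: ⌊390/2⌋ × 276 = 195 × 276 mm
J5: ⌊276/2⌋ × 195 = 138 × 195 mm

138 × 195 mm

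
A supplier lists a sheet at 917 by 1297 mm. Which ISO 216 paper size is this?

C0 (917 × 1297 mm)

Aspect ratio 1297/917 ≈ 1.414 — close to the ISO √2 ≈ 1.414.
In the C-series (envelope sizes, between A and B): C0 = 917 × 1297 mm.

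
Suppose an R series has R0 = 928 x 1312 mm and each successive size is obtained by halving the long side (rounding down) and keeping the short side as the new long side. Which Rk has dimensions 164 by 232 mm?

R0: 928 × 1312 mm
R1: 656 × 928 mm
R2: 464 × 656 mm
R3: 328 × 464 mm
R4: 232 × 328 mm
R5: 164 × 232 mm
R6: 116 × 164 mm
→ matches R5.

R5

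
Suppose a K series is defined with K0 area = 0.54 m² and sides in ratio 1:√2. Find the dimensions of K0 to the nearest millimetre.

618 × 874 mm

Let the short side be w mm. Then w · w√2 = 0.54 m² = 540,000 mm².
w² = 540,000/√2, so w ≈ 617.9 mm; long side = w√2 ≈ 873.9 mm.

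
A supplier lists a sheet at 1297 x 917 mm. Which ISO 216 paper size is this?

C0 (917 × 1297 mm)

Aspect ratio 1297/917 ≈ 1.414 — close to the ISO √2 ≈ 1.414.
In the C-series (envelope sizes, between A and B): C0 = 917 × 1297 mm.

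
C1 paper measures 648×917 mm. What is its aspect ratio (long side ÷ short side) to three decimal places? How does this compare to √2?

917 / 648 = 1.415
Matches √2 ≈ 1.414 — the ISO 216 defining ratio.

1.415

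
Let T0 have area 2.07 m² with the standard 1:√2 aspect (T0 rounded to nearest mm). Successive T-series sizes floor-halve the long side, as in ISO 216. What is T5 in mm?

213 × 302 mm

Let T0's short side be w mm. w · w√2 = 2.07 m² = 2,070,000 mm², so w ≈ 1209.8 mm and w√2 ≈ 1711.0 mm → T0 = 1210 × 1711 mm.
T1: ⌊1711/2⌋ × 1210 = 855 × 1210 mm
T2: ⌊1210/2⌋ × 855 = 605 × 855 mm
T3: ⌊855/2⌋ × 605 = 427 × 605 mm
T4: ⌊605/2⌋ × 427 = 302 × 427 mm
T5: ⌊427/2⌋ × 302 = 213 × 302 mm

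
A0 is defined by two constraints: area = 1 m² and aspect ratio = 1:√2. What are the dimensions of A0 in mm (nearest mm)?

Let the short side be w mm. Then the long side is w√2 and w · w√2 = 10⁶ mm².
w² = 10⁶/√2, so w = 1000 / 2^(1/4) ≈ 840.9 mm; long side = 1000 · 2^(1/4) ≈ 1189.2 mm.

841 × 1189 mm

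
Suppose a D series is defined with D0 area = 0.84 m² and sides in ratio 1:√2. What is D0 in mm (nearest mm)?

Let the short side be w mm. Then w · w√2 = 0.84 m² = 840,000 mm².
w² = 840,000/√2, so w ≈ 770.7 mm; long side = w√2 ≈ 1089.9 mm.

771 × 1090 mm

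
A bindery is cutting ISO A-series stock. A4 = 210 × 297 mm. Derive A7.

74 × 105 mm

A5: ⌊297/2⌋ × 210 = 148 × 210 mm
A6: ⌊210/2⌋ × 148 = 105 × 148 mm
A7: ⌊148/2⌋ × 105 = 74 × 105 mm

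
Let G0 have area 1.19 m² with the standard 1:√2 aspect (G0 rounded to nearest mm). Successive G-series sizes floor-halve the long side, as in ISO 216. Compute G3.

Let G0's short side be w mm. w · w√2 = 1.19 m² = 1,190,000 mm², so w ≈ 917.3 mm and w√2 ≈ 1297.3 mm → G0 = 917 × 1297 mm.
G1: ⌊1297/2⌋ × 917 = 648 × 917 mm
G2: ⌊917/2⌋ × 648 = 458 × 648 mm
G3: ⌊648/2⌋ × 458 = 324 × 458 mm

324 × 458 mm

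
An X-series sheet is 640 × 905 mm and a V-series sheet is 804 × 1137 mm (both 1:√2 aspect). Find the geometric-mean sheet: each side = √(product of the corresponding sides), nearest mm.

Short side: √(640 · 804) = √514560 ≈ 717.3 → 717 mm
Long side: √(905 · 1137) = √1028985 ≈ 1014.4 → 1014 mm

717 × 1014 mm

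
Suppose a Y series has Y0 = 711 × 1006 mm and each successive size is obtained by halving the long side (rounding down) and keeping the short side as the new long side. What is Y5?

Y1: ⌊1006/2⌋ × 711 = 503 × 711 mm
Y2: ⌊711/2⌋ × 503 = 355 × 503 mm
Y3: ⌊503/2⌋ × 355 = 251 × 355 mm
Y4: ⌊355/2⌋ × 251 = 177 × 251 mm
Y5: ⌊251/2⌋ × 177 = 125 × 177 mm

125 × 177 mm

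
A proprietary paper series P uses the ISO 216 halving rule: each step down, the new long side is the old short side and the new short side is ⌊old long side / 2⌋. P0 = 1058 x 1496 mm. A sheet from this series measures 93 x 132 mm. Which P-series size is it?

P0: 1058 × 1496 mm
P1: 748 × 1058 mm
P2: 529 × 748 mm
P3: 374 × 529 mm
P4: 264 × 374 mm
P5: 187 × 264 mm
P6: 132 × 187 mm
P7: 93 × 132 mm
P8: 66 × 93 mm
→ matches P7.

P7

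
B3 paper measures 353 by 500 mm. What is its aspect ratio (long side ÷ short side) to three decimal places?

500 / 353 = 1.416
ISO 216 targets √2 ≈ 1.414; the +0.002 deviation is from mm rounding.

1.416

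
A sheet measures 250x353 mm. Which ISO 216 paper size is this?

B4 (250 × 353 mm)

Aspect ratio 353/250 ≈ 1.412 — close to the ISO √2 ≈ 1.414.
In the B-series (B0 = 1000 × 1414 mm): B4 = 250 × 353 mm.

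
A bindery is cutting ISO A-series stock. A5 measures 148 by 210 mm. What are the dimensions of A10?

26 × 37 mm

A6: ⌊210/2⌋ × 148 = 105 × 148 mm
A7: ⌊148/2⌋ × 105 = 74 × 105 mm
A8: ⌊105/2⌋ × 74 = 52 × 74 mm
A9: ⌊74/2⌋ × 52 = 37 × 52 mm
A10: ⌊52/2⌋ × 37 = 26 × 37 mm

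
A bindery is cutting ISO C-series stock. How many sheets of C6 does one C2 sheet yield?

Each ISO step halves the sheet: 1 × C2 → 2 × C3 → 4 × C4 → 8 × C5 → …
From C2 to C6 is 4 halving steps: 2^4 = 16.

16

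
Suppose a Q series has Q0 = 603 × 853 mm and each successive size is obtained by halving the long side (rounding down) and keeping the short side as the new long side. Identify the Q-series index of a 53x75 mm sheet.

Q7

Q0: 603 × 853 mm
Q1: 426 × 603 mm
Q2: 301 × 426 mm
Q3: 213 × 301 mm
Q4: 150 × 213 mm
Q5: 106 × 150 mm
Q6: 75 × 106 mm
Q7: 53 × 75 mm
Q8: 37 × 53 mm
→ matches Q7.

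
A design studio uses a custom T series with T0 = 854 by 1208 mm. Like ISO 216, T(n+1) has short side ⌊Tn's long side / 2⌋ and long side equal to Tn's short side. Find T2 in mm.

427 × 604 mm

T1: ⌊1208/2⌋ × 854 = 604 × 854 mm
T2: ⌊854/2⌋ × 604 = 427 × 604 mm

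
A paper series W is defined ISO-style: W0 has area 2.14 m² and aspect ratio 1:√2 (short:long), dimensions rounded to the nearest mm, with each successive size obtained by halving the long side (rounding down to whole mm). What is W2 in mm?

Let W0's short side be w mm. w · w√2 = 2.14 m² = 2,140,000 mm², so w ≈ 1230.1 mm and w√2 ≈ 1739.7 mm → W0 = 1230 × 1740 mm.
W1: ⌊1740/2⌋ × 1230 = 870 × 1230 mm
W2: ⌊1230/2⌋ × 870 = 615 × 870 mm

615 × 870 mm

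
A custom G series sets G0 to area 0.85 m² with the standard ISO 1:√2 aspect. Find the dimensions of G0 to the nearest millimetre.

Let the short side be w mm. Then w · w√2 = 0.85 m² = 850,000 mm².
w² = 850,000/√2, so w ≈ 775.3 mm; long side = w√2 ≈ 1096.4 mm.

775 × 1096 mm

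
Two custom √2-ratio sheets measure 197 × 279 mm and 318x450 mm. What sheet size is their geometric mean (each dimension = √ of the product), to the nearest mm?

250 × 354 mm

Short side: √(197 · 318) = √62646 ≈ 250.3 → 250 mm
Long side: √(279 · 450) = √125550 ≈ 354.3 → 354 mm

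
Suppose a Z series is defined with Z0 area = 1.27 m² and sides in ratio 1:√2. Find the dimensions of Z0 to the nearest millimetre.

Let the short side be w mm. Then w · w√2 = 1.27 m² = 1,270,000 mm².
w² = 1,270,000/√2, so w ≈ 947.6 mm; long side = w√2 ≈ 1340.2 mm.

948 × 1340 mm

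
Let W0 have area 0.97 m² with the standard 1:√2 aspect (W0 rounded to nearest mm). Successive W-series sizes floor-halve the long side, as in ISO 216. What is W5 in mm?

Let W0's short side be w mm. w · w√2 = 0.97 m² = 970,000 mm², so w ≈ 828.2 mm and w√2 ≈ 1171.2 mm → W0 = 828 × 1171 mm.
W1: ⌊1171/2⌋ × 828 = 585 × 828 mm
W2: ⌊828/2⌋ × 585 = 414 × 585 mm
W3: ⌊585/2⌋ × 414 = 292 × 414 mm
W4: ⌊414/2⌋ × 292 = 207 × 292 mm
W5: ⌊292/2⌋ × 207 = 146 × 207 mm

146 × 207 mm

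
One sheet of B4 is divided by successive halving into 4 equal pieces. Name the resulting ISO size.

B6

4 = 2^2, so 2 halving steps.
B4 → B5 → … → B6 after 2 steps.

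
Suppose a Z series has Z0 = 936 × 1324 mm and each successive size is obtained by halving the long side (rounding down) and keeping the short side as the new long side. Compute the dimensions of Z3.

Z1: ⌊1324/2⌋ × 936 = 662 × 936 mm
Z2: ⌊936/2⌋ × 662 = 468 × 662 mm
Z3: ⌊662/2⌋ × 468 = 331 × 468 mm

331 × 468 mm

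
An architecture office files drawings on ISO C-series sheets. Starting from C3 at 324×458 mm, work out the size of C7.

C4: ⌊458/2⌋ × 324 = 229 × 324 mm
C5: ⌊324/2⌋ × 229 = 162 × 229 mm
C6: ⌊229/2⌋ × 162 = 114 × 162 mm
C7: ⌊162/2⌋ × 114 = 81 × 114 mm

81 × 114 mm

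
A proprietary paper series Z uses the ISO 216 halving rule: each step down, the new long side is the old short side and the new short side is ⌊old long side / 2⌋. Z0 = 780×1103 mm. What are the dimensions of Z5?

137 × 195 mm

Z1: ⌊1103/2⌋ × 780 = 551 × 780 mm
Z2: ⌊780/2⌋ × 551 = 390 × 551 mm
Z3: ⌊551/2⌋ × 390 = 275 × 390 mm
Z4: ⌊390/2⌋ × 275 = 195 × 275 mm
Z5: ⌊275/2⌋ × 195 = 137 × 195 mm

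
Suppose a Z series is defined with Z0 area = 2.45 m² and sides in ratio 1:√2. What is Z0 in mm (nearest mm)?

Let the short side be w mm. Then w · w√2 = 2.45 m² = 2,450,000 mm².
w² = 2,450,000/√2, so w ≈ 1316.2 mm; long side = w√2 ≈ 1861.4 mm.

1316 × 1861 mm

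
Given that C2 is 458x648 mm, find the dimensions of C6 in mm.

114 × 162 mm

C3: ⌊648/2⌋ × 458 = 324 × 458 mm
C4: ⌊458/2⌋ × 324 = 229 × 324 mm
C5: ⌊324/2⌋ × 229 = 162 × 229 mm
C6: ⌊229/2⌋ × 162 = 114 × 162 mm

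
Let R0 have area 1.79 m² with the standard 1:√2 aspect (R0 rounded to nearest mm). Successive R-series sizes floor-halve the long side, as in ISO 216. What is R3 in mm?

Let R0's short side be w mm. w · w√2 = 1.79 m² = 1,790,000 mm², so w ≈ 1125.0 mm and w√2 ≈ 1591.1 mm → R0 = 1125 × 1591 mm.
R1: ⌊1591/2⌋ × 1125 = 795 × 1125 mm
R2: ⌊1125/2⌋ × 795 = 562 × 795 mm
R3: ⌊795/2⌋ × 562 = 397 × 562 mm

397 × 562 mm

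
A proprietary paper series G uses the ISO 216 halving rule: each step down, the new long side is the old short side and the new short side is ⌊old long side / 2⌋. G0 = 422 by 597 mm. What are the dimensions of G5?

G1 = 298 × 422 mm (from G0 by 1 halving).
G2: ⌊422/2⌋ × 298 = 211 × 298 mm
G3: ⌊298/2⌋ × 211 = 149 × 211 mm
G4: ⌊211/2⌋ × 149 = 105 × 149 mm
G5: ⌊149/2⌋ × 105 = 74 × 105 mm

74 × 105 mm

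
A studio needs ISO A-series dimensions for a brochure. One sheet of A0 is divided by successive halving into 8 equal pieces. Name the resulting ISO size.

8 = 2^3, so 3 halving steps.
A0 → A1 → … → A3 after 3 steps.

A3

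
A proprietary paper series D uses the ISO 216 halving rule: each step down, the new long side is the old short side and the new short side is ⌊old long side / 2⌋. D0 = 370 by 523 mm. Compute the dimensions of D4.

D1 = 261 × 370 mm (from D0 by 1 halving).
D2: ⌊370/2⌋ × 261 = 185 × 261 mm
D3: ⌊261/2⌋ × 185 = 130 × 185 mm
D4: ⌊185/2⌋ × 130 = 92 × 130 mm

92 × 130 mm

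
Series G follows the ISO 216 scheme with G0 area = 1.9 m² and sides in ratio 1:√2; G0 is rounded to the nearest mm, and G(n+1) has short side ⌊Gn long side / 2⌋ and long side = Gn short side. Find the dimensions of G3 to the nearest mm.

Let G0's short side be w mm. w · w√2 = 1.9 m² = 1,900,000 mm², so w ≈ 1159.1 mm and w√2 ≈ 1639.2 mm → G0 = 1159 × 1639 mm.
G1: ⌊1639/2⌋ × 1159 = 819 × 1159 mm
G2: ⌊1159/2⌋ × 819 = 579 × 819 mm
G3: ⌊819/2⌋ × 579 = 409 × 579 mm

409 × 579 mm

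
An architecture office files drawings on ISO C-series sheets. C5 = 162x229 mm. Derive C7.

C6: ⌊229/2⌋ × 162 = 114 × 162 mm
C7: ⌊162/2⌋ × 114 = 81 × 114 mm

81 × 114 mm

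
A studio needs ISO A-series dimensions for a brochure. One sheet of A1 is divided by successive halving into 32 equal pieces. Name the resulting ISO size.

32 = 2^5, so 5 halving steps.
A1 → A2 → … → A6 after 5 steps.

A6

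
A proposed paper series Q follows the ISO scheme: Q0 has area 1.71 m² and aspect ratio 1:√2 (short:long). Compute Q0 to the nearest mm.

1100 × 1555 mm

Let the short side be w mm. Then w · w√2 = 1.71 m² = 1,710,000 mm².
w² = 1,710,000/√2, so w ≈ 1099.6 mm; long side = w√2 ≈ 1555.1 mm.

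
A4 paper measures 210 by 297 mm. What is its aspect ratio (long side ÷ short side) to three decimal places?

1.414

297 / 210 = 1.414
Matches √2 ≈ 1.414 — the ISO 216 defining ratio.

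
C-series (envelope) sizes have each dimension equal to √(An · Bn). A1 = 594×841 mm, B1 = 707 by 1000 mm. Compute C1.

648 × 917 mm

Short side: √(594 · 707) = √419958 ≈ 648.0 → 648 mm
Long side: √(841 · 1000) = √841000 ≈ 917.1 → 917 mm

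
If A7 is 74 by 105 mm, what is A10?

A8: ⌊105/2⌋ × 74 = 52 × 74 mm
A9: ⌊74/2⌋ × 52 = 37 × 52 mm
A10: ⌊52/2⌋ × 37 = 26 × 37 mm

26 × 37 mm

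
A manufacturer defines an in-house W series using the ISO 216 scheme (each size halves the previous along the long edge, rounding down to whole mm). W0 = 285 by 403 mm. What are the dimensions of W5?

50 × 71 mm

W1 = 201 × 285 mm (from W0 by 1 halving).
W2: ⌊285/2⌋ × 201 = 142 × 201 mm
W3: ⌊201/2⌋ × 142 = 100 × 142 mm
W4: ⌊142/2⌋ × 100 = 71 × 100 mm
W5: ⌊100/2⌋ × 71 = 50 × 71 mm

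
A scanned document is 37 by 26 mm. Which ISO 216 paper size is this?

Aspect ratio 37/26 ≈ 1.423 — close to the ISO √2 ≈ 1.414.
In the A-series (A0 area = 1 m²): A10 = 26 × 37 mm.

A10 (26 × 37 mm)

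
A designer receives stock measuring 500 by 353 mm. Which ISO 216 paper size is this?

Aspect ratio 500/353 ≈ 1.416 — close to the ISO √2 ≈ 1.414.
In the B-series (B0 = 1000 × 1414 mm): B3 = 353 × 500 mm.

B3 (353 × 500 mm)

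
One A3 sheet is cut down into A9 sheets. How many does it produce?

A3 = 297 × 420 mm; A9 = 37 × 52 mm.
Each halving step doubles the count; 6 steps from A3 to A9.
2^6 = 64.

64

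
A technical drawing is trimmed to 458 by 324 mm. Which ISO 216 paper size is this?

C3 (324 × 458 mm)

Aspect ratio 458/324 ≈ 1.414 — close to the ISO √2 ≈ 1.414.
In the C-series (envelope sizes, between A and B): C3 = 324 × 458 mm.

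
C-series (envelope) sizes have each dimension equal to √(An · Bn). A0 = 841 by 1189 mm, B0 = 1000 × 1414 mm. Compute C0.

917 × 1297 mm

Short side: √(841 · 1000) = √841000 ≈ 917.1 → 917 mm
Long side: √(1189 · 1414) = √1681246 ≈ 1296.6 → 1297 mm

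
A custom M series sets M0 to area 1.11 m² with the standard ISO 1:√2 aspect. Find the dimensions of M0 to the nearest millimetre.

886 × 1253 mm

Let the short side be w mm. Then w · w√2 = 1.11 m² = 1,110,000 mm².
w² = 1,110,000/√2, so w ≈ 885.9 mm; long side = w√2 ≈ 1252.9 mm.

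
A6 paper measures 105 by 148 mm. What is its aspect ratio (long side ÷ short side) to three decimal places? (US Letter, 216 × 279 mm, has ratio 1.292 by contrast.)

1.410

148 / 105 = 1.410
ISO 216 targets √2 ≈ 1.414; the -0.005 deviation is from mm rounding.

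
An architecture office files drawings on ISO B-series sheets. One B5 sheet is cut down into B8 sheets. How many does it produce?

Each ISO step halves the sheet: 1 × B5 → 2 × B6 → 4 × B7 → 8 × B8
From B5 to B8 is 3 halving steps: 2^3 = 8.

8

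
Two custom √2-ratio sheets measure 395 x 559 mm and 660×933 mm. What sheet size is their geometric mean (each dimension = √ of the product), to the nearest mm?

511 × 722 mm

Short side: √(395 · 660) = √260700 ≈ 510.6 → 511 mm
Long side: √(559 · 933) = √521547 ≈ 722.2 → 722 mm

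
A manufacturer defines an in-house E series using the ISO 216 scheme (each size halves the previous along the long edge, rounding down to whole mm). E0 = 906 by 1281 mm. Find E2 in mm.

453 × 640 mm

E1: ⌊1281/2⌋ × 906 = 640 × 906 mm
E2: ⌊906/2⌋ × 640 = 453 × 640 mm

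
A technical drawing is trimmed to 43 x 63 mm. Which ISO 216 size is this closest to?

Aspect ratio 63/43 ≈ 1.465 (ISO target is √2 ≈ 1.414).
In the B-series (B0 = 1000 × 1414 mm): B9 = 44 × 62 mm.
Off by 2 mm total — nearest standard size.

B9 (44 × 62 mm)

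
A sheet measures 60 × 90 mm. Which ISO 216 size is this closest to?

Aspect ratio 90/60 ≈ 1.500 (ISO target is √2 ≈ 1.414).
In the B-series (B0 = 1000 × 1414 mm): B8 = 62 × 88 mm.
Off by 4 mm total — nearest standard size.

B8 (62 × 88 mm)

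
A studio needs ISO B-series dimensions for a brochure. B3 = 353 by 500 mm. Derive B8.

62 × 88 mm

B4: ⌊500/2⌋ × 353 = 250 × 353 mm
B5: ⌊353/2⌋ × 250 = 176 × 250 mm
B6: ⌊250/2⌋ × 176 = 125 × 176 mm
B7: ⌊176/2⌋ × 125 = 88 × 125 mm
B8: ⌊125/2⌋ × 88 = 62 × 88 mm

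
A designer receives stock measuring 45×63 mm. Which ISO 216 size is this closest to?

Aspect ratio 63/45 ≈ 1.400 — close to the ISO √2 ≈ 1.414.
In the B-series (B0 = 1000 × 1414 mm): B9 = 44 × 62 mm.
Off by 2 mm total — nearest standard size.

B9 (44 × 62 mm)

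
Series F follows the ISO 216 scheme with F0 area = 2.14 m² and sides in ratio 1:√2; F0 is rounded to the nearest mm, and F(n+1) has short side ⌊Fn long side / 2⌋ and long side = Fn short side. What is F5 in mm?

Let F0's short side be w mm. w · w√2 = 2.14 m² = 2,140,000 mm², so w ≈ 1230.1 mm and w√2 ≈ 1739.7 mm → F0 = 1230 × 1740 mm.
F1: ⌊1740/2⌋ × 1230 = 870 × 1230 mm
F2: ⌊1230/2⌋ × 870 = 615 × 870 mm
F3: ⌊870/2⌋ × 615 = 435 × 615 mm
F4: ⌊615/2⌋ × 435 = 307 × 435 mm
F5: ⌊435/2⌋ × 307 = 217 × 307 mm

217 × 307 mm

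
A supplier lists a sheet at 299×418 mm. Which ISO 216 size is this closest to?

A3 (297 × 420 mm)

Aspect ratio 418/299 ≈ 1.398 (ISO target is √2 ≈ 1.414).
In the A-series (A0 area = 1 m²): A3 = 297 × 420 mm.
Off by 4 mm total — nearest standard size.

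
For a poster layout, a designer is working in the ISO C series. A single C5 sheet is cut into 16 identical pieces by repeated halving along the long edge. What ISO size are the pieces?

C9

16 = 2^4, so 4 halving steps.
C5 → C6 → … → C9 after 4 steps.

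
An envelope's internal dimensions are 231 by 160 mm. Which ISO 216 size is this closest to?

Aspect ratio 231/160 ≈ 1.444 (ISO target is √2 ≈ 1.414).
In the C-series (envelope sizes, between A and B): C5 = 162 × 229 mm.
Off by 4 mm total — nearest standard size.

C5 (162 × 229 mm)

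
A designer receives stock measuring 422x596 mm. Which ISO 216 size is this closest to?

Aspect ratio 596/422 ≈ 1.412 — close to the ISO √2 ≈ 1.414.
In the A-series (A0 area = 1 m²): A2 = 420 × 594 mm.
Off by 4 mm total — nearest standard size.

A2 (420 × 594 mm)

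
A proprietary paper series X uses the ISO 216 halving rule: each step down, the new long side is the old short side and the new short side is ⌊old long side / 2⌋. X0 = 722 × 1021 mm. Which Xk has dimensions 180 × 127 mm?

X5

X0: 722 × 1021 mm
X1: 510 × 722 mm
X2: 361 × 510 mm
X3: 255 × 361 mm
X4: 180 × 255 mm
X5: 127 × 180 mm
X6: 90 × 127 mm
→ matches X5.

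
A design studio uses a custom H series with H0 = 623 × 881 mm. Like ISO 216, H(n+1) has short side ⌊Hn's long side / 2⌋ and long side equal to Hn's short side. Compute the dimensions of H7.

55 × 77 mm

H1 = 440 × 623 mm (from H0 by 1 halving).
H2: ⌊623/2⌋ × 440 = 311 × 440 mm
H3: ⌊440/2⌋ × 311 = 220 × 311 mm
H4: ⌊311/2⌋ × 220 = 155 × 220 mm
H5: ⌊220/2⌋ × 155 = 110 × 155 mm
H6: ⌊155/2⌋ × 110 = 77 × 110 mm
H7: ⌊110/2⌋ × 77 = 55 × 77 mm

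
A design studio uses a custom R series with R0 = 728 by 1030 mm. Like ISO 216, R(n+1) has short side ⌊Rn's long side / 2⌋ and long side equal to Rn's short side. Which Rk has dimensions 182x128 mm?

R5

R0: 728 × 1030 mm
R1: 515 × 728 mm
R2: 364 × 515 mm
R3: 257 × 364 mm
R4: 182 × 257 mm
R5: 128 × 182 mm
R6: 91 × 128 mm
→ matches R5.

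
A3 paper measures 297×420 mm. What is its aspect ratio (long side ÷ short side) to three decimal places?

420 / 297 = 1.414
Matches √2 ≈ 1.414 — the ISO 216 defining ratio.

1.414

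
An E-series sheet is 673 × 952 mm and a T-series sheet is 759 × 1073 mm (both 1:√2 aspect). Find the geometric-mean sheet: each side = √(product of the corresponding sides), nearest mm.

Short side: √(673 · 759) = √510807 ≈ 714.7 → 715 mm
Long side: √(952 · 1073) = √1021496 ≈ 1010.7 → 1011 mm

715 × 1011 mm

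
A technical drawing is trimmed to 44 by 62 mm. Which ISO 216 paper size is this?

Aspect ratio 62/44 ≈ 1.409 — close to the ISO √2 ≈ 1.414.
In the B-series (B0 = 1000 × 1414 mm): B9 = 44 × 62 mm.

B9 (44 × 62 mm)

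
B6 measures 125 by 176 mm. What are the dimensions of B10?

B7: ⌊176/2⌋ × 125 = 88 × 125 mm
B8: ⌊125/2⌋ × 88 = 62 × 88 mm
B9: ⌊88/2⌋ × 62 = 44 × 62 mm
B10: ⌊62/2⌋ × 44 = 31 × 44 mm

31 × 44 mm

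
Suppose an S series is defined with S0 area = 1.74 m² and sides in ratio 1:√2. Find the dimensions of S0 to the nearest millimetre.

1109 × 1569 mm

Let the short side be w mm. Then w · w√2 = 1.74 m² = 1,740,000 mm².
w² = 1,740,000/√2, so w ≈ 1109.2 mm; long side = w√2 ≈ 1568.7 mm.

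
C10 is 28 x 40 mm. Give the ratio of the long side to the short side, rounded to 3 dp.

40 / 28 = 1.429
ISO 216 targets √2 ≈ 1.414; the +0.014 deviation is from mm rounding.

1.429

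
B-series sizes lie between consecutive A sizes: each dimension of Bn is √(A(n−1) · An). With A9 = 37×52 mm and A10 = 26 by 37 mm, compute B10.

Short side: √(37 · 26) = √962 ≈ 31.0 → 31 mm
Long side: √(52 · 37) = √1924 ≈ 43.9 → 44 mm

31 × 44 mm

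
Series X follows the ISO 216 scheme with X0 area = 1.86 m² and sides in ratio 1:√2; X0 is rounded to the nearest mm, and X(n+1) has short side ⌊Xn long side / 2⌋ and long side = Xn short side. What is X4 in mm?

Let X0's short side be w mm. w · w√2 = 1.86 m² = 1,860,000 mm², so w ≈ 1146.8 mm and w√2 ≈ 1621.9 mm → X0 = 1147 × 1622 mm.
X1: ⌊1622/2⌋ × 1147 = 811 × 1147 mm
X2: ⌊1147/2⌋ × 811 = 573 × 811 mm
X3: ⌊811/2⌋ × 573 = 405 × 573 mm
X4: ⌊573/2⌋ × 405 = 286 × 405 mm

286 × 405 mm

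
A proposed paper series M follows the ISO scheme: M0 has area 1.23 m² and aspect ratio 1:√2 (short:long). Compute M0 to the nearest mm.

Let the short side be w mm. Then w · w√2 = 1.23 m² = 1,230,000 mm².
w² = 1,230,000/√2, so w ≈ 932.6 mm; long side = w√2 ≈ 1318.9 mm.

933 × 1319 mm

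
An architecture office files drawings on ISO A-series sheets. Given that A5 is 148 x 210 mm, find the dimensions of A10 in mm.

A6: ⌊210/2⌋ × 148 = 105 × 148 mm
A7: ⌊148/2⌋ × 105 = 74 × 105 mm
A8: ⌊105/2⌋ × 74 = 52 × 74 mm
A9: ⌊74/2⌋ × 52 = 37 × 52 mm
A10: ⌊52/2⌋ × 37 = 26 × 37 mm

26 × 37 mm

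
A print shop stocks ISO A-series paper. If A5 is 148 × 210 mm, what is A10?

A6: ⌊210/2⌋ × 148 = 105 × 148 mm
A7: ⌊148/2⌋ × 105 = 74 × 105 mm
A8: ⌊105/2⌋ × 74 = 52 × 74 mm
A9: ⌊74/2⌋ × 52 = 37 × 52 mm
A10: ⌊52/2⌋ × 37 = 26 × 37 mm

26 × 37 mm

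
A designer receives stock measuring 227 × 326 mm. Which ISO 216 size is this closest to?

Aspect ratio 326/227 ≈ 1.436 (ISO target is √2 ≈ 1.414).
In the C-series (envelope sizes, between A and B): C4 = 229 × 324 mm.
Off by 4 mm total — nearest standard size.

C4 (229 × 324 mm)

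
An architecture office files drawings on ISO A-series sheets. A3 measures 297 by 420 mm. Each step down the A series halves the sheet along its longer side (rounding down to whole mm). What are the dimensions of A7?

74 × 105 mm

A4: ⌊420/2⌋ × 297 = 210 × 297 mm
A5: ⌊297/2⌋ × 210 = 148 × 210 mm
A6: ⌊210/2⌋ × 148 = 105 × 148 mm
A7: ⌊148/2⌋ × 105 = 74 × 105 mm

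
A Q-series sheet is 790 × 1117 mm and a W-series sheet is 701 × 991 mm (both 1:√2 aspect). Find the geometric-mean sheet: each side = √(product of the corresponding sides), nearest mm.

744 × 1052 mm

Short side: √(790 · 701) = √553790 ≈ 744.2 → 744 mm
Long side: √(1117 · 991) = √1106947 ≈ 1052.1 → 1052 mm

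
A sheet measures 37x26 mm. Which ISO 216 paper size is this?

Aspect ratio 37/26 ≈ 1.423 — close to the ISO √2 ≈ 1.414.
In the A-series (A0 area = 1 m²): A10 = 26 × 37 mm.

A10 (26 × 37 mm)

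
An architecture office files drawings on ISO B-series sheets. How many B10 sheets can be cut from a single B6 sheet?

Each ISO step halves the sheet: 1 × B6 → 2 × B7 → 4 × B8 → 8 × B9 → …
From B6 to B10 is 4 halving steps: 2^4 = 16.

16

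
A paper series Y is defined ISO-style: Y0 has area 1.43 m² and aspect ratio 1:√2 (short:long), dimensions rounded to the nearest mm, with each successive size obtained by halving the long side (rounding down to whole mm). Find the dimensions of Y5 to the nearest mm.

177 × 251 mm

Let Y0's short side be w mm. w · w√2 = 1.43 m² = 1,430,000 mm², so w ≈ 1005.6 mm and w√2 ≈ 1422.1 mm → Y0 = 1006 × 1422 mm.
Y1: ⌊1422/2⌋ × 1006 = 711 × 1006 mm
Y2: ⌊1006/2⌋ × 711 = 503 × 711 mm
Y3: ⌊711/2⌋ × 503 = 355 × 503 mm
Y4: ⌊503/2⌋ × 355 = 251 × 355 mm
Y5: ⌊355/2⌋ × 251 = 177 × 251 mm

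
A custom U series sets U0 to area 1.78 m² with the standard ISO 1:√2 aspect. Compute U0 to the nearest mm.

Let the short side be w mm. Then w · w√2 = 1.78 m² = 1,780,000 mm².
w² = 1,780,000/√2, so w ≈ 1121.9 mm; long side = w√2 ≈ 1586.6 mm.

1122 × 1587 mm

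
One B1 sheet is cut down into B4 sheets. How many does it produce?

Each ISO step halves the sheet: 1 × B1 → 2 × B2 → 4 × B3 → 8 × B4
From B1 to B4 is 3 halving steps: 2^3 = 8.

8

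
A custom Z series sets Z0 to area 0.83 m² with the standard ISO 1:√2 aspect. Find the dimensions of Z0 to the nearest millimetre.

766 × 1083 mm

Let the short side be w mm. Then w · w√2 = 0.83 m² = 830,000 mm².
w² = 830,000/√2, so w ≈ 766.1 mm; long side = w√2 ≈ 1083.4 mm.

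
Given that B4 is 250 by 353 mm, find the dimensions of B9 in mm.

B5: ⌊353/2⌋ × 250 = 176 × 250 mm
B6: ⌊250/2⌋ × 176 = 125 × 176 mm
B7: ⌊176/2⌋ × 125 = 88 × 125 mm
B8: ⌊125/2⌋ × 88 = 62 × 88 mm
B9: ⌊88/2⌋ × 62 = 44 × 62 mm

44 × 62 mm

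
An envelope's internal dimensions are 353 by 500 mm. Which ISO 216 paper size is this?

B3 (353 × 500 mm)

Aspect ratio 500/353 ≈ 1.416 — close to the ISO √2 ≈ 1.414.
In the B-series (B0 = 1000 × 1414 mm): B3 = 353 × 500 mm.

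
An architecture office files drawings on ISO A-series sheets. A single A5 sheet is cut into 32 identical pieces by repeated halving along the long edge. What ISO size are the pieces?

A10

32 = 2^5, so 5 halving steps.
A5 → A6 → … → A10 after 5 steps.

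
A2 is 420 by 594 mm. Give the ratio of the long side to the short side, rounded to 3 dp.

1.414

594 / 420 = 1.414
Matches √2 ≈ 1.414 — the ISO 216 defining ratio.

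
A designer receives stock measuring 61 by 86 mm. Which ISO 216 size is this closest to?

B8 (62 × 88 mm)

Aspect ratio 86/61 ≈ 1.410 — close to the ISO √2 ≈ 1.414.
In the B-series (B0 = 1000 × 1414 mm): B8 = 62 × 88 mm.
Off by 3 mm total — nearest standard size.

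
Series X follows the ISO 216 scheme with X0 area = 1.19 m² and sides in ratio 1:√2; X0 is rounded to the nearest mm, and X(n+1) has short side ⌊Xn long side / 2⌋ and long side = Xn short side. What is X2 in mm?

458 × 648 mm

Let X0's short side be w mm. w · w√2 = 1.19 m² = 1,190,000 mm², so w ≈ 917.3 mm and w√2 ≈ 1297.3 mm → X0 = 917 × 1297 mm.
X1: ⌊1297/2⌋ × 917 = 648 × 917 mm
X2: ⌊917/2⌋ × 648 = 458 × 648 mm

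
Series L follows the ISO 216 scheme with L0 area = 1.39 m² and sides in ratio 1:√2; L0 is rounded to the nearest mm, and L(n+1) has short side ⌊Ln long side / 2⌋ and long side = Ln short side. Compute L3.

Let L0's short side be w mm. w · w√2 = 1.39 m² = 1,390,000 mm², so w ≈ 991.4 mm and w√2 ≈ 1402.1 mm → L0 = 991 × 1402 mm.
L1: ⌊1402/2⌋ × 991 = 701 × 991 mm
L2: ⌊991/2⌋ × 701 = 495 × 701 mm
L3: ⌊701/2⌋ × 495 = 350 × 495 mm

350 × 495 mm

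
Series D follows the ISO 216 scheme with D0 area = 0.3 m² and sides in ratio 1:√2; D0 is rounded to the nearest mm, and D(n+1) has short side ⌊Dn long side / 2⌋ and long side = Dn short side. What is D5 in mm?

Let D0's short side be w mm. w · w√2 = 0.3 m² = 300,000 mm², so w ≈ 460.6 mm and w√2 ≈ 651.4 mm → D0 = 461 × 651 mm.
D1: ⌊651/2⌋ × 461 = 325 × 461 mm
D2: ⌊461/2⌋ × 325 = 230 × 325 mm
D3: ⌊325/2⌋ × 230 = 162 × 230 mm
D4: ⌊230/2⌋ × 162 = 115 × 162 mm
D5: ⌊162/2⌋ × 115 = 81 × 115 mm

81 × 115 mm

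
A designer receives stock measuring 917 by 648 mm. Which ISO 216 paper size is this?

Aspect ratio 917/648 ≈ 1.415 — close to the ISO √2 ≈ 1.414.
In the C-series (envelope sizes, between A and B): C1 = 648 × 917 mm.

C1 (648 × 917 mm)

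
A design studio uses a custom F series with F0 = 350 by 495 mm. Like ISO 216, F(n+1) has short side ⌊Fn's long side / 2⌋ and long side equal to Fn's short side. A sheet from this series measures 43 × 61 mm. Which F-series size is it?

F6

F0: 350 × 495 mm
F1: 247 × 350 mm
F2: 175 × 247 mm
F3: 123 × 175 mm
F4: 87 × 123 mm
F5: 61 × 87 mm
F6: 43 × 61 mm
F7: 30 × 43 mm
→ matches F6.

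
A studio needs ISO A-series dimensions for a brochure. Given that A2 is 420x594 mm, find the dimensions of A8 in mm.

A3: ⌊594/2⌋ × 420 = 297 × 420 mm
A4: ⌊420/2⌋ × 297 = 210 × 297 mm
A5: ⌊297/2⌋ × 210 = 148 × 210 mm
A6: ⌊210/2⌋ × 148 = 105 × 148 mm
A7: ⌊148/2⌋ × 105 = 74 × 105 mm
A8: ⌊105/2⌋ × 74 = 52 × 74 mm

52 × 74 mm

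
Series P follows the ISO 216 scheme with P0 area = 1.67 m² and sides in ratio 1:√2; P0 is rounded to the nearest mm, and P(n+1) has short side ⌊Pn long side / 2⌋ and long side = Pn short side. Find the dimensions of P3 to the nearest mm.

Let P0's short side be w mm. w · w√2 = 1.67 m² = 1,670,000 mm², so w ≈ 1086.7 mm and w√2 ≈ 1536.8 mm → P0 = 1087 × 1537 mm.
P1: ⌊1537/2⌋ × 1087 = 768 × 1087 mm
P2: ⌊1087/2⌋ × 768 = 543 × 768 mm
P3: ⌊768/2⌋ × 543 = 384 × 543 mm

384 × 543 mm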